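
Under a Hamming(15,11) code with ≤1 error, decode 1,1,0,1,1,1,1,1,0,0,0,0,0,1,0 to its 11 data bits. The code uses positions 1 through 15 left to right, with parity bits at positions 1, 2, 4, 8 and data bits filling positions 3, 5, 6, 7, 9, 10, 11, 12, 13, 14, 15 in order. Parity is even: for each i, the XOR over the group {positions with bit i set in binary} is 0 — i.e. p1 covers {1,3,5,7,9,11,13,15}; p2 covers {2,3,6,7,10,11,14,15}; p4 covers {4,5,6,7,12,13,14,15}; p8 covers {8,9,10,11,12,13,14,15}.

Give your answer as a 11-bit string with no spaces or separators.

00110000010

s1 (pos 1,3,5,7,9,11,13,15): 1⊕0⊕1⊕1⊕0⊕0⊕0⊕0 = 1
s2 (pos 2,3,6,7,10,11,14,15): 1⊕0⊕1⊕1⊕0⊕0⊕1⊕0 = 0
s4 (pos 4,5,6,7,12,13,14,15): 1⊕1⊕1⊕1⊕0⊕0⊕1⊕0 = 1
s8 (pos 8,9,10,11,12,13,14,15): 1⊕0⊕0⊕0⊕0⊕0⊕1⊕0 = 0
Syndrome s8…s1 = 0101 → error at position 5.
Flip position 5: 110111110000010 → 110101110000010
Read data bits from positions 3,5,6,7,9,10,11,12,13,14,15: 00110000010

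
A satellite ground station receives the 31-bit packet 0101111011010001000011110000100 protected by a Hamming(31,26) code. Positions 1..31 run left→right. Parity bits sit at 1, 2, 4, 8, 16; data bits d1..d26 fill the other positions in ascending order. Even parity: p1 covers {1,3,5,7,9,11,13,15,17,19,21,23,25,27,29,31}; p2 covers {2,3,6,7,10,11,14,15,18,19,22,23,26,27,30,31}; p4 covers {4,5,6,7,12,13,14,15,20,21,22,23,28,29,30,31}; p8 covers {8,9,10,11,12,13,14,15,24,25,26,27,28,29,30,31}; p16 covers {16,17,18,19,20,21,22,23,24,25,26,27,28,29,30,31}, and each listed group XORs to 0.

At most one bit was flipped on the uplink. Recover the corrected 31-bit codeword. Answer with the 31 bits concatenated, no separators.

s1 (pos 1,3,5,7,9,11,13,15,17,19,21,23,25,27,29,31): 0⊕0⊕1⊕1⊕1⊕0⊕0⊕0⊕0⊕0⊕1⊕1⊕0⊕0⊕1⊕0 = 0
s2 (pos 2,3,6,7,10,11,14,15,18,19,22,23,26,27,30,31): 1⊕0⊕1⊕1⊕1⊕0⊕0⊕0⊕0⊕0⊕1⊕1⊕0⊕0⊕0⊕0 = 0
s4 (pos 4,5,6,7,12,13,14,15,20,21,22,23,28,29,30,31): 1⊕1⊕1⊕1⊕1⊕0⊕0⊕0⊕0⊕1⊕1⊕1⊕0⊕1⊕0⊕0 = 1
s8 (pos 8,9,10,11,12,13,14,15,24,25,26,27,28,29,30,31): 0⊕1⊕1⊕0⊕1⊕0⊕0⊕0⊕1⊕0⊕0⊕0⊕0⊕1⊕0⊕0 = 1
s16 (pos 16,17,18,19,20,21,22,23,24,25,26,27,28,29,30,31): 1⊕0⊕0⊕0⊕0⊕1⊕1⊕1⊕1⊕0⊕0⊕0⊕0⊕1⊕0⊕0 = 0
Syndrome s16…s1 = 01100 → error at position 12.
Flip position 12: 0101111011010001000011110000100 → 0101111011000001000011110000100

0101111011000001000011110000100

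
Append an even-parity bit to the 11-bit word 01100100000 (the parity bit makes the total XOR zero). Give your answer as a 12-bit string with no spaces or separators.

XOR of the 11 data bits: 0⊕1⊕1⊕0⊕0⊕1⊕0⊕0⊕0⊕0⊕0 = 1
Parity bit = 1 (so all 12 bits XOR to 0).

011001000001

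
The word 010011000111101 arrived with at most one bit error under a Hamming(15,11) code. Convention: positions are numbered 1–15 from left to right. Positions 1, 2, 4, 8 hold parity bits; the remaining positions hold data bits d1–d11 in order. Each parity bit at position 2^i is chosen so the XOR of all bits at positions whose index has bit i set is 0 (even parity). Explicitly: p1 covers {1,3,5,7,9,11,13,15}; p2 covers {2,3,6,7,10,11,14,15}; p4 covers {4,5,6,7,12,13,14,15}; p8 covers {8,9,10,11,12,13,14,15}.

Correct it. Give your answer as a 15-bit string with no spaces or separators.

s1 (pos 1,3,5,7,9,11,13,15): 0⊕0⊕1⊕0⊕0⊕1⊕1⊕1 = 0
s2 (pos 2,3,6,7,10,11,14,15): 1⊕0⊕1⊕0⊕1⊕1⊕0⊕1 = 1
s4 (pos 4,5,6,7,12,13,14,15): 0⊕1⊕1⊕0⊕1⊕1⊕0⊕1 = 1
s8 (pos 8,9,10,11,12,13,14,15): 0⊕0⊕1⊕1⊕1⊕1⊕0⊕1 = 1
Syndrome s8…s1 = 1110 → error at position 14.
Flip position 14: 010011000111101 → 010011000111111

010011000111111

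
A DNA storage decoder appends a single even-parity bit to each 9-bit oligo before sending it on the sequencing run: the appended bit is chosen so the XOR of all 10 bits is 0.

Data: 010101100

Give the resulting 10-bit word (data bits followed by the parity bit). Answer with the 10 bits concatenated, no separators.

0101011000

XOR of the 9 data bits: 0⊕1⊕0⊕1⊕0⊕1⊕1⊕0⊕0 = 0
Parity bit = 0 (so all 10 bits XOR to 0).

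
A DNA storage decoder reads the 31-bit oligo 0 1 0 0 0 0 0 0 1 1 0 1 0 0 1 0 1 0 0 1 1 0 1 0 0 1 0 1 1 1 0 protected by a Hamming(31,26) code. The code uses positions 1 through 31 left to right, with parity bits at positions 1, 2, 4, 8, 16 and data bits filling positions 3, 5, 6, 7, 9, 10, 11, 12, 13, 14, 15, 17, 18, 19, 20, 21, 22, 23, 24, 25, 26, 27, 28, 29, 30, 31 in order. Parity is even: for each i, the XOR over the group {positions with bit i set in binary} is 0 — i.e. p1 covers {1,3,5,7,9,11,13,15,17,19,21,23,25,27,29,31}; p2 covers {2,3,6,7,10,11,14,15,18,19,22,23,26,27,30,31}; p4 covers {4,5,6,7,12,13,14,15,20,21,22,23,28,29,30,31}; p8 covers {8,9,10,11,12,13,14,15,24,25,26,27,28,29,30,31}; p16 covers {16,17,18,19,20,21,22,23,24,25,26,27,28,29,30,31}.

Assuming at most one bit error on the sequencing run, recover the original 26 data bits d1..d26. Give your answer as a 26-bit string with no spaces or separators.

00001101001100110100101110

s1 (pos 1,3,5,7,9,11,13,15,17,19,21,23,25,27,29,31): 0⊕0⊕0⊕0⊕1⊕0⊕0⊕1⊕1⊕0⊕1⊕1⊕0⊕0⊕1⊕0 = 0
s2 (pos 2,3,6,7,10,11,14,15,18,19,22,23,26,27,30,31): 1⊕0⊕0⊕0⊕1⊕0⊕0⊕1⊕0⊕0⊕0⊕1⊕1⊕0⊕1⊕0 = 0
s4 (pos 4,5,6,7,12,13,14,15,20,21,22,23,28,29,30,31): 0⊕0⊕0⊕0⊕1⊕0⊕0⊕1⊕1⊕1⊕0⊕1⊕1⊕1⊕1⊕0 = 0
s8 (pos 8,9,10,11,12,13,14,15,24,25,26,27,28,29,30,31): 0⊕1⊕1⊕0⊕1⊕0⊕0⊕1⊕0⊕0⊕1⊕0⊕1⊕1⊕1⊕0 = 0
s16 (pos 16,17,18,19,20,21,22,23,24,25,26,27,28,29,30,31): 0⊕1⊕0⊕0⊕1⊕1⊕0⊕1⊕0⊕0⊕1⊕0⊕1⊕1⊕1⊕0 = 0
Syndrome s16…s1 = 00000 → no error.
Read data bits from positions 3,5,6,7,9,10,11,12,13,14,15,17,18,19,20,21,22,23,24,25,26,27,28,29,30,31: 00001101001100110100101110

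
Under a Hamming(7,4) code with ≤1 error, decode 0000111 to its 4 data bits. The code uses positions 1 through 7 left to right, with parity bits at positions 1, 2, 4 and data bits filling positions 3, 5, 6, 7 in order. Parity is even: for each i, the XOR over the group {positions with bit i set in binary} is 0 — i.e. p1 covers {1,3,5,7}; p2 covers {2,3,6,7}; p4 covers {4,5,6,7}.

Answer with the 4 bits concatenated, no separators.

0111

s1 (pos 1,3,5,7): 0⊕0⊕1⊕1 = 0
s2 (pos 2,3,6,7): 0⊕0⊕1⊕1 = 0
s4 (pos 4,5,6,7): 0⊕1⊕1⊕1 = 1
Syndrome s4…s1 = 100 → error at position 4.
Flip position 4: 0000111 → 0001111
Read data bits from positions 3,5,6,7: 0111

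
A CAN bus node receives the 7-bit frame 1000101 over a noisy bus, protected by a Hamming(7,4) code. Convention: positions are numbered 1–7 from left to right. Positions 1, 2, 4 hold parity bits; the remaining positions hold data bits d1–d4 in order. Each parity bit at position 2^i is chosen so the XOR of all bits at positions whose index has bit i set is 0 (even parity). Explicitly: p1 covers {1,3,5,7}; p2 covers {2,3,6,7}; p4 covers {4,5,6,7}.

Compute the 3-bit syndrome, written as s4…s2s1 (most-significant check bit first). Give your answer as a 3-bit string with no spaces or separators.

s1 (pos 1,3,5,7): 1⊕0⊕1⊕1 = 1
s2 (pos 2,3,6,7): 0⊕0⊕0⊕1 = 1
s4 (pos 4,5,6,7): 0⊕1⊕0⊕1 = 0
Syndrome s4…s1 = 011 → error at position 3.

011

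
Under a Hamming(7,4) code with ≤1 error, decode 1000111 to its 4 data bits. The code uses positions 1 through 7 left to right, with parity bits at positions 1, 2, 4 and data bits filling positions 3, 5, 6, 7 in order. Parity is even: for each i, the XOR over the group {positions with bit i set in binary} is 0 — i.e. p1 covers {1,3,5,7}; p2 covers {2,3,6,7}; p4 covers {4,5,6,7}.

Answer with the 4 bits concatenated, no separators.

s1 (pos 1,3,5,7): 1⊕0⊕1⊕1 = 1
s2 (pos 2,3,6,7): 0⊕0⊕1⊕1 = 0
s4 (pos 4,5,6,7): 0⊕1⊕1⊕1 = 1
Syndrome s4…s1 = 101 → error at position 5.
Flip position 5: 1000111 → 1000011
Read data bits from positions 3,5,6,7: 0011

0011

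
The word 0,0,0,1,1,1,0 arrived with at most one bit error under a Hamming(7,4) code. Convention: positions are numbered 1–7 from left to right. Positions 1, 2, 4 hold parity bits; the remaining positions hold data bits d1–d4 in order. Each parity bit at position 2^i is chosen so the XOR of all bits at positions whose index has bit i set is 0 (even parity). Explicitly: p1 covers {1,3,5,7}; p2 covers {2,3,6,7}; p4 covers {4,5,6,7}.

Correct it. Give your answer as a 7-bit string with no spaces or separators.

0001111

s1 (pos 1,3,5,7): 0⊕0⊕1⊕0 = 1
s2 (pos 2,3,6,7): 0⊕0⊕1⊕0 = 1
s4 (pos 4,5,6,7): 1⊕1⊕1⊕0 = 1
Syndrome s4…s1 = 111 → error at position 7.
Flip position 7: 0001110 → 0001111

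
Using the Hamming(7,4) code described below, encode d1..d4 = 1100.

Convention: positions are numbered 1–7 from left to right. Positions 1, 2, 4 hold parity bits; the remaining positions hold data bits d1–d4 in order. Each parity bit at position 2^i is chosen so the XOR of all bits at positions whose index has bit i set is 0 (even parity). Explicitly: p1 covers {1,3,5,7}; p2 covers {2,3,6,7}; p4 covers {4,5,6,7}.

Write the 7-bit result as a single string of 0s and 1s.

0111100

Place data at non-parity positions: p1 p2 1 p4 1 0 0
p1 (pos 1,3,5,7): XOR of data positions = 1⊕1⊕0 = 0
p2 (pos 2,3,6,7): XOR of data positions = 1⊕0⊕0 = 1
p4 (pos 4,5,6,7): XOR of data positions = 1⊕0⊕0 = 1
Codeword: 0111100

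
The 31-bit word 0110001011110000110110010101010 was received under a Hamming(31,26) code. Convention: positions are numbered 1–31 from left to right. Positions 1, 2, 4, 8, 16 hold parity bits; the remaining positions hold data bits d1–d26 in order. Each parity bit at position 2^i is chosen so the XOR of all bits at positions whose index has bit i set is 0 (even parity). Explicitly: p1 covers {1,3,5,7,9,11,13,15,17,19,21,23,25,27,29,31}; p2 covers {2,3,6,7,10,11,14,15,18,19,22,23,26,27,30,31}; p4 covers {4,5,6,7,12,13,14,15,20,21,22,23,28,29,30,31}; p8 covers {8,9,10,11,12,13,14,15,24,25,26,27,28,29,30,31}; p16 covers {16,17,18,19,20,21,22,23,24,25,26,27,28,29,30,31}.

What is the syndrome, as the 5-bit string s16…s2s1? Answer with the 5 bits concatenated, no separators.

00000

s1 (pos 1,3,5,7,9,11,13,15,17,19,21,23,25,27,29,31): 0⊕1⊕0⊕1⊕1⊕1⊕0⊕0⊕1⊕0⊕1⊕0⊕0⊕0⊕0⊕0 = 0
s2 (pos 2,3,6,7,10,11,14,15,18,19,22,23,26,27,30,31): 1⊕1⊕0⊕1⊕1⊕1⊕0⊕0⊕1⊕0⊕0⊕0⊕1⊕0⊕1⊕0 = 0
s4 (pos 4,5,6,7,12,13,14,15,20,21,22,23,28,29,30,31): 0⊕0⊕0⊕1⊕1⊕0⊕0⊕0⊕1⊕1⊕0⊕0⊕1⊕0⊕1⊕0 = 0
s8 (pos 8,9,10,11,12,13,14,15,24,25,26,27,28,29,30,31): 0⊕1⊕1⊕1⊕1⊕0⊕0⊕0⊕1⊕0⊕1⊕0⊕1⊕0⊕1⊕0 = 0
s16 (pos 16,17,18,19,20,21,22,23,24,25,26,27,28,29,30,31): 0⊕1⊕1⊕0⊕1⊕1⊕0⊕0⊕1⊕0⊕1⊕0⊕1⊕0⊕1⊕0 = 0
Syndrome s16…s1 = 00000 → no error.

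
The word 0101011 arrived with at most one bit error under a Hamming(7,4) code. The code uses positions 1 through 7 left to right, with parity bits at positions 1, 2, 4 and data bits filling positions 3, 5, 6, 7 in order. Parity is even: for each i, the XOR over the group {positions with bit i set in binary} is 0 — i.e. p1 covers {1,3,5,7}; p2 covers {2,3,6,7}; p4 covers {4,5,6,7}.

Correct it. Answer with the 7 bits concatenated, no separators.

0101010

s1 (pos 1,3,5,7): 0⊕0⊕0⊕1 = 1
s2 (pos 2,3,6,7): 1⊕0⊕1⊕1 = 1
s4 (pos 4,5,6,7): 1⊕0⊕1⊕1 = 1
Syndrome s4…s1 = 111 → error at position 7.
Flip position 7: 0101011 → 0101010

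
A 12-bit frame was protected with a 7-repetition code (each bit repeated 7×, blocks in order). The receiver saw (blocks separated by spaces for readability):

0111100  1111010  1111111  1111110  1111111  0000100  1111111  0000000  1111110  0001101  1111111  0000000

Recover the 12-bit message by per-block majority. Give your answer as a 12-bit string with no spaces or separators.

Block 1 (0111100): 4 ones → 1
Block 2 (1111010): 5 ones → 1
Block 3 (1111111): 7 ones → 1
Block 4 (1111110): 6 ones → 1
Block 5 (1111111): 7 ones → 1
Block 6 (0000100): 1 one → 0
Block 7 (1111111): 7 ones → 1
Block 8 (0000000): 0 ones → 0
Block 9 (1111110): 6 ones → 1
Block 10 (0001101): 3 ones → 0
Block 11 (1111111): 7 ones → 1
Block 12 (0000000): 0 ones → 0

111110101010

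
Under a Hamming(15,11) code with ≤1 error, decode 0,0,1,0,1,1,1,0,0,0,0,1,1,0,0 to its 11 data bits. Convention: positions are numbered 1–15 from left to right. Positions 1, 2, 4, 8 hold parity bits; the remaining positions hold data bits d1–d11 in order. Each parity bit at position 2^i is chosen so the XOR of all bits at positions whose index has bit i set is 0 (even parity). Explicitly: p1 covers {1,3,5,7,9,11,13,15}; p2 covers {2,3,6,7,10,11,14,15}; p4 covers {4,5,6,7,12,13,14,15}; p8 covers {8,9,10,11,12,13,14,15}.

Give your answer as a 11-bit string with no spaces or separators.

s1 (pos 1,3,5,7,9,11,13,15): 0⊕1⊕1⊕1⊕0⊕0⊕1⊕0 = 0
s2 (pos 2,3,6,7,10,11,14,15): 0⊕1⊕1⊕1⊕0⊕0⊕0⊕0 = 1
s4 (pos 4,5,6,7,12,13,14,15): 0⊕1⊕1⊕1⊕1⊕1⊕0⊕0 = 1
s8 (pos 8,9,10,11,12,13,14,15): 0⊕0⊕0⊕0⊕1⊕1⊕0⊕0 = 0
Syndrome s8…s1 = 0110 → error at position 6.
Flip position 6: 001011100001100 → 001010100001100
Read data bits from positions 3,5,6,7,9,10,11,12,13,14,15: 11010001100

11010001100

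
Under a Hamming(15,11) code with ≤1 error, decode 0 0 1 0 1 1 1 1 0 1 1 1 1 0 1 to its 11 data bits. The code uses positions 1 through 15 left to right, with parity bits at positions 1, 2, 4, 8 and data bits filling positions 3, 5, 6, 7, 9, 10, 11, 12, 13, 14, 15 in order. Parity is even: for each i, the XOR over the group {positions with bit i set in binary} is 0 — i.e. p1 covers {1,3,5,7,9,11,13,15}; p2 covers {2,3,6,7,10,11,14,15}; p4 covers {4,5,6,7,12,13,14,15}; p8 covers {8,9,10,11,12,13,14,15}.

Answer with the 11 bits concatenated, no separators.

11110111101

s1 (pos 1,3,5,7,9,11,13,15): 0⊕1⊕1⊕1⊕0⊕1⊕1⊕1 = 0
s2 (pos 2,3,6,7,10,11,14,15): 0⊕1⊕1⊕1⊕1⊕1⊕0⊕1 = 0
s4 (pos 4,5,6,7,12,13,14,15): 0⊕1⊕1⊕1⊕1⊕1⊕0⊕1 = 0
s8 (pos 8,9,10,11,12,13,14,15): 1⊕0⊕1⊕1⊕1⊕1⊕0⊕1 = 0
Syndrome s8…s1 = 0000 → no error.
Read data bits from positions 3,5,6,7,9,10,11,12,13,14,15: 11110111101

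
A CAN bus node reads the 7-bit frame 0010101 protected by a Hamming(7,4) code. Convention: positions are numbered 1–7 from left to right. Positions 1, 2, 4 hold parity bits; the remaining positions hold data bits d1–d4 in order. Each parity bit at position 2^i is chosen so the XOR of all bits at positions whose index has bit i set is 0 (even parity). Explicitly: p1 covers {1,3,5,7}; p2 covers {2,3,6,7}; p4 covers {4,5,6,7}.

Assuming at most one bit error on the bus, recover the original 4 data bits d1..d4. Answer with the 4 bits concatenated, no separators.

s1 (pos 1,3,5,7): 0⊕1⊕1⊕1 = 1
s2 (pos 2,3,6,7): 0⊕1⊕0⊕1 = 0
s4 (pos 4,5,6,7): 0⊕1⊕0⊕1 = 0
Syndrome s4…s1 = 001 → error at position 1.
Flip position 1: 0010101 → 1010101
Read data bits from positions 3,5,6,7: 1101

1101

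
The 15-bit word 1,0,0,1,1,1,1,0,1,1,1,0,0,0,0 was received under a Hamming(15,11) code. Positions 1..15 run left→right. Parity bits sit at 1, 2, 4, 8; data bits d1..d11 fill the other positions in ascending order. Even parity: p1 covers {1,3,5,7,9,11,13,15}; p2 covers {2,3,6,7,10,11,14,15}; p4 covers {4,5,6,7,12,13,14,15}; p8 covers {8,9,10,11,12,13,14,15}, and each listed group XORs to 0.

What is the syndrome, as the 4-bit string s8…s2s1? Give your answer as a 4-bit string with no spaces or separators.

1001

s1 (pos 1,3,5,7,9,11,13,15): 1⊕0⊕1⊕1⊕1⊕1⊕0⊕0 = 1
s2 (pos 2,3,6,7,10,11,14,15): 0⊕0⊕1⊕1⊕1⊕1⊕0⊕0 = 0
s4 (pos 4,5,6,7,12,13,14,15): 1⊕1⊕1⊕1⊕0⊕0⊕0⊕0 = 0
s8 (pos 8,9,10,11,12,13,14,15): 0⊕1⊕1⊕1⊕0⊕0⊕0⊕0 = 1
Syndrome s8…s1 = 1001 → error at position 9.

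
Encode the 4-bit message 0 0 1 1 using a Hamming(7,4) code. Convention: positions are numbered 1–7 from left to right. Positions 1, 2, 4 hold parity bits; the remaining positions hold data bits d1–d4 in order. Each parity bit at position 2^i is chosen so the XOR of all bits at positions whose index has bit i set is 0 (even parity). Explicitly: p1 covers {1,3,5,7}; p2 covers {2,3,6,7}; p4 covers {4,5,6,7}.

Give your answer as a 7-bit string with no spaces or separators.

1000011

Place data at non-parity positions: p1 p2 0 p4 0 1 1
p1 (pos 1,3,5,7): XOR of data positions = 0⊕0⊕1 = 1
p2 (pos 2,3,6,7): XOR of data positions = 0⊕1⊕1 = 0
p4 (pos 4,5,6,7): XOR of data positions = 0⊕1⊕1 = 0
Codeword: 1000011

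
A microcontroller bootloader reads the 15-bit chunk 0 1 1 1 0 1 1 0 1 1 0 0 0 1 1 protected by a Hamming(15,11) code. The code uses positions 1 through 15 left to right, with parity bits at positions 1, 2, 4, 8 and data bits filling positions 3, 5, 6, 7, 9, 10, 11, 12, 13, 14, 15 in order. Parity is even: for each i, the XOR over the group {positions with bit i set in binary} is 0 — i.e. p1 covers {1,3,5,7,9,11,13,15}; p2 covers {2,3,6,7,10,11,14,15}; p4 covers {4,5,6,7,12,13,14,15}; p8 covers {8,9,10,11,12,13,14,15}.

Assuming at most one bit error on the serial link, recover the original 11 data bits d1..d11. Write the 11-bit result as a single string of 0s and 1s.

10011100011

s1 (pos 1,3,5,7,9,11,13,15): 0⊕1⊕0⊕1⊕1⊕0⊕0⊕1 = 0
s2 (pos 2,3,6,7,10,11,14,15): 1⊕1⊕1⊕1⊕1⊕0⊕1⊕1 = 1
s4 (pos 4,5,6,7,12,13,14,15): 1⊕0⊕1⊕1⊕0⊕0⊕1⊕1 = 1
s8 (pos 8,9,10,11,12,13,14,15): 0⊕1⊕1⊕0⊕0⊕0⊕1⊕1 = 0
Syndrome s8…s1 = 0110 → error at position 6.
Flip position 6: 011101101100011 → 011100101100011
Read data bits from positions 3,5,6,7,9,10,11,12,13,14,15: 10011100011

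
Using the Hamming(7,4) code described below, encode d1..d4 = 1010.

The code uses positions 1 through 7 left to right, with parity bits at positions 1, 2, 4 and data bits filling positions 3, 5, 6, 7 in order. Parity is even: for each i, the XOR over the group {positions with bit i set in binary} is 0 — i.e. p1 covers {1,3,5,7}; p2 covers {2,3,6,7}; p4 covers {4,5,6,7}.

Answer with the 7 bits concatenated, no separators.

1011010

Place data at non-parity positions: p1 p2 1 p4 0 1 0
p1 (pos 1,3,5,7): XOR of data positions = 1⊕0⊕0 = 1
p2 (pos 2,3,6,7): XOR of data positions = 1⊕1⊕0 = 0
p4 (pos 4,5,6,7): XOR of data positions = 0⊕1⊕0 = 1
Codeword: 1011010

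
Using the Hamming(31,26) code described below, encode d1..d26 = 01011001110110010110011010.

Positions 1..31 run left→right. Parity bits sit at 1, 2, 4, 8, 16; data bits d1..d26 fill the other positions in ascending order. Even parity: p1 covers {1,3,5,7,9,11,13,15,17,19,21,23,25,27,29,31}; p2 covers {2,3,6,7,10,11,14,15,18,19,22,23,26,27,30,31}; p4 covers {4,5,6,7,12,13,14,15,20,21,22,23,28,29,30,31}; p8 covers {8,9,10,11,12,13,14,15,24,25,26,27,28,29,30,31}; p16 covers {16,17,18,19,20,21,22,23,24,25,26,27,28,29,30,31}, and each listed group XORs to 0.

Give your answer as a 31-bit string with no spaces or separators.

0001101010011100110010110011010

Place data at non-parity positions: p1 p2 0 p4 1 0 1 p8 1 0 0 1 1 1 0 p16 1 1 0 0 1 0 1 1 0 0 1 1 0 1 0
p1 (pos 1,3,5,7,9,11,13,15,17,19,21,23,25,27,29,31): XOR of data positions = 0⊕1⊕1⊕1⊕0⊕1⊕0⊕1⊕0⊕1⊕1⊕0⊕1⊕0⊕0 = 0
p2 (pos 2,3,6,7,10,11,14,15,18,19,22,23,26,27,30,31): XOR of data positions = 0⊕0⊕1⊕0⊕0⊕1⊕0⊕1⊕0⊕0⊕1⊕0⊕1⊕1⊕0 = 0
p4 (pos 4,5,6,7,12,13,14,15,20,21,22,23,28,29,30,31): XOR of data positions = 1⊕0⊕1⊕1⊕1⊕1⊕0⊕0⊕1⊕0⊕1⊕1⊕0⊕1⊕0 = 1
p8 (pos 8,9,10,11,12,13,14,15,24,25,26,27,28,29,30,31): XOR of data positions = 1⊕0⊕0⊕1⊕1⊕1⊕0⊕1⊕0⊕0⊕1⊕1⊕0⊕1⊕0 = 0
p16 (pos 16,17,18,19,20,21,22,23,24,25,26,27,28,29,30,31): XOR of data positions = 1⊕1⊕0⊕0⊕1⊕0⊕1⊕1⊕0⊕0⊕1⊕1⊕0⊕1⊕0 = 0
Codeword: 0001101010011100110010110011010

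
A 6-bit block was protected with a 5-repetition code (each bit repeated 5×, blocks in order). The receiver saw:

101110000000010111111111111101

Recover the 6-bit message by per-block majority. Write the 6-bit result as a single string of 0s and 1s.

Block 1 (10111): 4 ones → 1
Block 2 (00000): 0 ones → 0
Block 3 (00010): 1 one → 0
Block 4 (11111): 5 ones → 1
Block 5 (11111): 5 ones → 1
Block 6 (11101): 4 ones → 1

100111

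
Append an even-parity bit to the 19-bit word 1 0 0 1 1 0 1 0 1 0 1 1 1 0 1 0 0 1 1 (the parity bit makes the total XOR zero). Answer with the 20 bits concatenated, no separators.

XOR of the 19 data bits: 1⊕0⊕0⊕1⊕1⊕0⊕1⊕0⊕1⊕0⊕1⊕1⊕1⊕0⊕1⊕0⊕0⊕1⊕1 = 1
Parity bit = 1 (so all 20 bits XOR to 0).

10011010101110100111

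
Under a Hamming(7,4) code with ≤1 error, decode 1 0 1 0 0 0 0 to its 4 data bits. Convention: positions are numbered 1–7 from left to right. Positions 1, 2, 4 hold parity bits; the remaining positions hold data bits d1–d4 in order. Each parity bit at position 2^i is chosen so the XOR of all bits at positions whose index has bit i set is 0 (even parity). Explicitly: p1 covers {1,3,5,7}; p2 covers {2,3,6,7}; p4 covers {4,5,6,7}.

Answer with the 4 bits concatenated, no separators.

s1 (pos 1,3,5,7): 1⊕1⊕0⊕0 = 0
s2 (pos 2,3,6,7): 0⊕1⊕0⊕0 = 1
s4 (pos 4,5,6,7): 0⊕0⊕0⊕0 = 0
Syndrome s4…s1 = 010 → error at position 2.
Flip position 2: 1010000 → 1110000
Read data bits from positions 3,5,6,7: 1000

1000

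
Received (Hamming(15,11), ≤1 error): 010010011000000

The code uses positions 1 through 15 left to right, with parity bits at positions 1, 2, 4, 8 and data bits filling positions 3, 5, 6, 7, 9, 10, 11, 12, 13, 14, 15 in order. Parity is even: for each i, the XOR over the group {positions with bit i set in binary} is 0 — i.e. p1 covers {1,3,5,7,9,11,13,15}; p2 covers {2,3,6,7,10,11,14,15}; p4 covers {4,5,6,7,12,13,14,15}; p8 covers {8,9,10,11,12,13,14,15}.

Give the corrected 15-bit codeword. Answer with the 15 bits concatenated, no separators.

010011011000000

s1 (pos 1,3,5,7,9,11,13,15): 0⊕0⊕1⊕0⊕1⊕0⊕0⊕0 = 0
s2 (pos 2,3,6,7,10,11,14,15): 1⊕0⊕0⊕0⊕0⊕0⊕0⊕0 = 1
s4 (pos 4,5,6,7,12,13,14,15): 0⊕1⊕0⊕0⊕0⊕0⊕0⊕0 = 1
s8 (pos 8,9,10,11,12,13,14,15): 1⊕1⊕0⊕0⊕0⊕0⊕0⊕0 = 0
Syndrome s8…s1 = 0110 → error at position 6.
Flip position 6: 010010011000000 → 010011011000000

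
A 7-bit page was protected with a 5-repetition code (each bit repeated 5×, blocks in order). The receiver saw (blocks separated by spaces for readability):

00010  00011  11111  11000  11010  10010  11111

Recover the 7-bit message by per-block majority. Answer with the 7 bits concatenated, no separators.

0010101

Block 1 (00010): 1 one → 0
Block 2 (00011): 2 ones → 0
Block 3 (11111): 5 ones → 1
Block 4 (11000): 2 ones → 0
Block 5 (11010): 3 ones → 1
Block 6 (10010): 2 ones → 0
Block 7 (11111): 5 ones → 1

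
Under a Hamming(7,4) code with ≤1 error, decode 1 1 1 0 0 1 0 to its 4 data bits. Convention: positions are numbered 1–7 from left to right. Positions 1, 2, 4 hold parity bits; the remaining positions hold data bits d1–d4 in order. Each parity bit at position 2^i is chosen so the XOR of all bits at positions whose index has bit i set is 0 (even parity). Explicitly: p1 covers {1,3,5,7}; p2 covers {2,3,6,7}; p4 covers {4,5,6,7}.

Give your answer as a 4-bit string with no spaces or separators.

1000

s1 (pos 1,3,5,7): 1⊕1⊕0⊕0 = 0
s2 (pos 2,3,6,7): 1⊕1⊕1⊕0 = 1
s4 (pos 4,5,6,7): 0⊕0⊕1⊕0 = 1
Syndrome s4…s1 = 110 → error at position 6.
Flip position 6: 1110010 → 1110000
Read data bits from positions 3,5,6,7: 1000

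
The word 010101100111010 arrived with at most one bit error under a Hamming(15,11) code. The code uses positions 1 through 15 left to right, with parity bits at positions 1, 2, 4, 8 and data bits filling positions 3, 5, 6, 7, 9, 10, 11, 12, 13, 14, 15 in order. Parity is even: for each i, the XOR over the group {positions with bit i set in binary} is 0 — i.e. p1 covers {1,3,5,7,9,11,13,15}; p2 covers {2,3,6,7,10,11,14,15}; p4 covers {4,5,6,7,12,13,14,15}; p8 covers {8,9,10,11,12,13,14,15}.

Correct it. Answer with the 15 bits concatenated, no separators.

s1 (pos 1,3,5,7,9,11,13,15): 0⊕0⊕0⊕1⊕0⊕1⊕0⊕0 = 0
s2 (pos 2,3,6,7,10,11,14,15): 1⊕0⊕1⊕1⊕1⊕1⊕1⊕0 = 0
s4 (pos 4,5,6,7,12,13,14,15): 1⊕0⊕1⊕1⊕1⊕0⊕1⊕0 = 1
s8 (pos 8,9,10,11,12,13,14,15): 0⊕0⊕1⊕1⊕1⊕0⊕1⊕0 = 0
Syndrome s8…s1 = 0100 → error at position 4.
Flip position 4: 010101100111010 → 010001100111010

010001100111010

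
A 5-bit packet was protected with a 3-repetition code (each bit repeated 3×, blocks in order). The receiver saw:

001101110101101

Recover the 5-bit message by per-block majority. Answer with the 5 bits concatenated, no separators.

01111

Block 1 (001): 1 one → 0
Block 2 (101): 2 ones → 1
Block 3 (110): 2 ones → 1
Block 4 (101): 2 ones → 1
Block 5 (101): 2 ones → 1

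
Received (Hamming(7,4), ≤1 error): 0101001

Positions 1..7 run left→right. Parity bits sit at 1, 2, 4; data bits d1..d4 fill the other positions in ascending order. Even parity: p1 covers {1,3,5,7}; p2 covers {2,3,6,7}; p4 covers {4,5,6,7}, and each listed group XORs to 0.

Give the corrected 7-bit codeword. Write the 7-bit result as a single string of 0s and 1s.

s1 (pos 1,3,5,7): 0⊕0⊕0⊕1 = 1
s2 (pos 2,3,6,7): 1⊕0⊕0⊕1 = 0
s4 (pos 4,5,6,7): 1⊕0⊕0⊕1 = 0
Syndrome s4…s1 = 001 → error at position 1.
Flip position 1: 0101001 → 1101001

1101001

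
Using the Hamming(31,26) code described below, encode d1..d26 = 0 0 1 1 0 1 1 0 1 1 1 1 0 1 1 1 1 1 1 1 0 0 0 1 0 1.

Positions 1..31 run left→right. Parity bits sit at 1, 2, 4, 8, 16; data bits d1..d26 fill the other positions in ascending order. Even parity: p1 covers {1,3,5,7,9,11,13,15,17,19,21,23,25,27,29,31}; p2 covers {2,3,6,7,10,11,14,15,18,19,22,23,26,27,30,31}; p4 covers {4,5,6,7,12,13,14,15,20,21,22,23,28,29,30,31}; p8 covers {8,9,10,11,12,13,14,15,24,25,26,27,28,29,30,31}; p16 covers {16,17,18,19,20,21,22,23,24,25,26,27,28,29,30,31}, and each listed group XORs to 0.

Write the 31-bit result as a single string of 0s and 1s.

1001011101101110101111111000101

Place data at non-parity positions: p1 p2 0 p4 0 1 1 p8 0 1 1 0 1 1 1 p16 1 0 1 1 1 1 1 1 1 0 0 0 1 0 1
p1 (pos 1,3,5,7,9,11,13,15,17,19,21,23,25,27,29,31): XOR of data positions = 0⊕0⊕1⊕0⊕1⊕1⊕1⊕1⊕1⊕1⊕1⊕1⊕0⊕1⊕1 = 1
p2 (pos 2,3,6,7,10,11,14,15,18,19,22,23,26,27,30,31): XOR of data positions = 0⊕1⊕1⊕1⊕1⊕1⊕1⊕0⊕1⊕1⊕1⊕0⊕0⊕0⊕1 = 0
p4 (pos 4,5,6,7,12,13,14,15,20,21,22,23,28,29,30,31): XOR of data positions = 0⊕1⊕1⊕0⊕1⊕1⊕1⊕1⊕1⊕1⊕1⊕0⊕1⊕0⊕1 = 1
p8 (pos 8,9,10,11,12,13,14,15,24,25,26,27,28,29,30,31): XOR of data positions = 0⊕1⊕1⊕0⊕1⊕1⊕1⊕1⊕1⊕0⊕0⊕0⊕1⊕0⊕1 = 1
p16 (pos 16,17,18,19,20,21,22,23,24,25,26,27,28,29,30,31): XOR of data positions = 1⊕0⊕1⊕1⊕1⊕1⊕1⊕1⊕1⊕0⊕0⊕0⊕1⊕0⊕1 = 0
Codeword: 1001011101101110101111111000101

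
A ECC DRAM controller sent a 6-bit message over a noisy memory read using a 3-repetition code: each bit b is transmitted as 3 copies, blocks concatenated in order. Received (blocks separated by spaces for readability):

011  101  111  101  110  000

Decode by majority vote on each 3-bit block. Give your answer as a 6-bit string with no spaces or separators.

Block 1 (011): 2 ones → 1
Block 2 (101): 2 ones → 1
Block 3 (111): 3 ones → 1
Block 4 (101): 2 ones → 1
Block 5 (110): 2 ones → 1
Block 6 (000): 0 ones → 0

111110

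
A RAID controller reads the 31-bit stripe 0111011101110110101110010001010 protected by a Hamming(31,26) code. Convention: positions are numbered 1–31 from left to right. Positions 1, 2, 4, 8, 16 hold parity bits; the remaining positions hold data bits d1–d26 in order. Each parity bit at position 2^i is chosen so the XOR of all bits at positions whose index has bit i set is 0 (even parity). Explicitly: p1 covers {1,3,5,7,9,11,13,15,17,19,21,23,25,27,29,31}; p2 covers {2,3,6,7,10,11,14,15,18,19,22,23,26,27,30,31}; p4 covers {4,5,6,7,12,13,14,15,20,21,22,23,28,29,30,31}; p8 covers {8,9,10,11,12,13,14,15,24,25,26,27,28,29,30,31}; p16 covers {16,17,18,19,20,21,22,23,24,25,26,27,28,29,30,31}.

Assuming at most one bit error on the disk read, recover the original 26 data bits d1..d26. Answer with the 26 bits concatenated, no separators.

s1 (pos 1,3,5,7,9,11,13,15,17,19,21,23,25,27,29,31): 0⊕1⊕0⊕1⊕0⊕1⊕0⊕1⊕1⊕1⊕1⊕0⊕0⊕0⊕0⊕0 = 1
s2 (pos 2,3,6,7,10,11,14,15,18,19,22,23,26,27,30,31): 1⊕1⊕1⊕1⊕1⊕1⊕1⊕1⊕0⊕1⊕0⊕0⊕0⊕0⊕1⊕0 = 0
s4 (pos 4,5,6,7,12,13,14,15,20,21,22,23,28,29,30,31): 1⊕0⊕1⊕1⊕1⊕0⊕1⊕1⊕1⊕1⊕0⊕0⊕1⊕0⊕1⊕0 = 0
s8 (pos 8,9,10,11,12,13,14,15,24,25,26,27,28,29,30,31): 1⊕0⊕1⊕1⊕1⊕0⊕1⊕1⊕1⊕0⊕0⊕0⊕1⊕0⊕1⊕0 = 1
s16 (pos 16,17,18,19,20,21,22,23,24,25,26,27,28,29,30,31): 0⊕1⊕0⊕1⊕1⊕1⊕0⊕0⊕1⊕0⊕0⊕0⊕1⊕0⊕1⊕0 = 1
Syndrome s16…s1 = 11001 → error at position 25.
Flip position 25: 0111011101110110101110010001010 → 0111011101110110101110011001010
Read data bits from positions 3,5,6,7,9,10,11,12,13,14,15,17,18,19,20,21,22,23,24,25,26,27,28,29,30,31: 10110111011101110011001010

10110111011101110011001010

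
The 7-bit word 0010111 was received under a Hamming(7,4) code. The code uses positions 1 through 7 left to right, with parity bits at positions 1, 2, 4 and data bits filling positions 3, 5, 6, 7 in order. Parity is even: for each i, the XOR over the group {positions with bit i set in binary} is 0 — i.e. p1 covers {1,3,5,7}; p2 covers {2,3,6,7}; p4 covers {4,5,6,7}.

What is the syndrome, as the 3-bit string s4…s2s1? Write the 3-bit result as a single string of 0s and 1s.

s1 (pos 1,3,5,7): 0⊕1⊕1⊕1 = 1
s2 (pos 2,3,6,7): 0⊕1⊕1⊕1 = 1
s4 (pos 4,5,6,7): 0⊕1⊕1⊕1 = 1
Syndrome s4…s1 = 111 → error at position 7.

111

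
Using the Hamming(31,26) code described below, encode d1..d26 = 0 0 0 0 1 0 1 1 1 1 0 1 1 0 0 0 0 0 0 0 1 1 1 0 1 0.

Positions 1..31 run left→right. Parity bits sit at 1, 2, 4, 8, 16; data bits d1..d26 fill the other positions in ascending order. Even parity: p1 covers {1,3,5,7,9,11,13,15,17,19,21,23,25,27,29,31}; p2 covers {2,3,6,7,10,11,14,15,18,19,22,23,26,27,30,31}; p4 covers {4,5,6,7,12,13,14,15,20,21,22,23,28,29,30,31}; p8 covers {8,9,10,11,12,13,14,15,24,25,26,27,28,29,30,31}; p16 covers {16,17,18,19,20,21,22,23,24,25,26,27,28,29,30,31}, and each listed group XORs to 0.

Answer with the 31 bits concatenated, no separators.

Place data at non-parity positions: p1 p2 0 p4 0 0 0 p8 1 0 1 1 1 1 0 p16 1 1 0 0 0 0 0 0 0 1 1 1 0 1 0
p1 (pos 1,3,5,7,9,11,13,15,17,19,21,23,25,27,29,31): XOR of data positions = 0⊕0⊕0⊕1⊕1⊕1⊕0⊕1⊕0⊕0⊕0⊕0⊕1⊕0⊕0 = 1
p2 (pos 2,3,6,7,10,11,14,15,18,19,22,23,26,27,30,31): XOR of data positions = 0⊕0⊕0⊕0⊕1⊕1⊕0⊕1⊕0⊕0⊕0⊕1⊕1⊕1⊕0 = 0
p4 (pos 4,5,6,7,12,13,14,15,20,21,22,23,28,29,30,31): XOR of data positions = 0⊕0⊕0⊕1⊕1⊕1⊕0⊕0⊕0⊕0⊕0⊕1⊕0⊕1⊕0 = 1
p8 (pos 8,9,10,11,12,13,14,15,24,25,26,27,28,29,30,31): XOR of data positions = 1⊕0⊕1⊕1⊕1⊕1⊕0⊕0⊕0⊕1⊕1⊕1⊕0⊕1⊕0 = 1
p16 (pos 16,17,18,19,20,21,22,23,24,25,26,27,28,29,30,31): XOR of data positions = 1⊕1⊕0⊕0⊕0⊕0⊕0⊕0⊕0⊕1⊕1⊕1⊕0⊕1⊕0 = 0
Codeword: 1001000110111100110000000111010

1001000110111100110000000111010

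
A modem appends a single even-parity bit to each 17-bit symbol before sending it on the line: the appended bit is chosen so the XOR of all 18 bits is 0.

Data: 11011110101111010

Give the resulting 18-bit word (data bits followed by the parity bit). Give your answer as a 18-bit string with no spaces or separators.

XOR of the 17 data bits: 1⊕1⊕0⊕1⊕1⊕1⊕1⊕0⊕1⊕0⊕1⊕1⊕1⊕1⊕0⊕1⊕0 = 0
Parity bit = 0 (so all 18 bits XOR to 0).

110111101011110100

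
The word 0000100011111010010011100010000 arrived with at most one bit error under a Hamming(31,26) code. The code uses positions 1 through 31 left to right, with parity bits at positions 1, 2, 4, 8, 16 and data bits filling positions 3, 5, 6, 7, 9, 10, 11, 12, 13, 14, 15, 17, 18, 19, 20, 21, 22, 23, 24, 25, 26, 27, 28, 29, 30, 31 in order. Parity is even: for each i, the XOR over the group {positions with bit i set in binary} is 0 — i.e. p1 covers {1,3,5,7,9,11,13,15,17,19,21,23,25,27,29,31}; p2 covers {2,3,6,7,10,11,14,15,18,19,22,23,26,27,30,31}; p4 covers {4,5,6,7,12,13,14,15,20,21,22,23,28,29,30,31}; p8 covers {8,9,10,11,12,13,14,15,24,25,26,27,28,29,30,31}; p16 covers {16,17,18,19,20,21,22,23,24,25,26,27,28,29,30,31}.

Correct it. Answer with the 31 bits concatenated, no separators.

s1 (pos 1,3,5,7,9,11,13,15,17,19,21,23,25,27,29,31): 0⊕0⊕1⊕0⊕1⊕1⊕1⊕1⊕0⊕0⊕1⊕1⊕0⊕1⊕0⊕0 = 0
s2 (pos 2,3,6,7,10,11,14,15,18,19,22,23,26,27,30,31): 0⊕0⊕0⊕0⊕1⊕1⊕0⊕1⊕1⊕0⊕1⊕1⊕0⊕1⊕0⊕0 = 1
s4 (pos 4,5,6,7,12,13,14,15,20,21,22,23,28,29,30,31): 0⊕1⊕0⊕0⊕1⊕1⊕0⊕1⊕0⊕1⊕1⊕1⊕0⊕0⊕0⊕0 = 1
s8 (pos 8,9,10,11,12,13,14,15,24,25,26,27,28,29,30,31): 0⊕1⊕1⊕1⊕1⊕1⊕0⊕1⊕0⊕0⊕0⊕1⊕0⊕0⊕0⊕0 = 1
s16 (pos 16,17,18,19,20,21,22,23,24,25,26,27,28,29,30,31): 0⊕0⊕1⊕0⊕0⊕1⊕1⊕1⊕0⊕0⊕0⊕1⊕0⊕0⊕0⊕0 = 1
Syndrome s16…s1 = 11110 → error at position 30.
Flip position 30: 0000100011111010010011100010000 → 0000100011111010010011100010010

0000100011111010010011100010010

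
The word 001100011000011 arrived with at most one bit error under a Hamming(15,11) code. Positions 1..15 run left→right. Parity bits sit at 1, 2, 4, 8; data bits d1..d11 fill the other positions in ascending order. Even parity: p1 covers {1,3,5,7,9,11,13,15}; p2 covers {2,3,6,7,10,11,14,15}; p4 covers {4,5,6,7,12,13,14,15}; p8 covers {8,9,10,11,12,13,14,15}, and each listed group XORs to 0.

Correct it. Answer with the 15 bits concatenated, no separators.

s1 (pos 1,3,5,7,9,11,13,15): 0⊕1⊕0⊕0⊕1⊕0⊕0⊕1 = 1
s2 (pos 2,3,6,7,10,11,14,15): 0⊕1⊕0⊕0⊕0⊕0⊕1⊕1 = 1
s4 (pos 4,5,6,7,12,13,14,15): 1⊕0⊕0⊕0⊕0⊕0⊕1⊕1 = 1
s8 (pos 8,9,10,11,12,13,14,15): 1⊕1⊕0⊕0⊕0⊕0⊕1⊕1 = 0
Syndrome s8…s1 = 0111 → error at position 7.
Flip position 7: 001100011000011 → 001100111000011

001100111000011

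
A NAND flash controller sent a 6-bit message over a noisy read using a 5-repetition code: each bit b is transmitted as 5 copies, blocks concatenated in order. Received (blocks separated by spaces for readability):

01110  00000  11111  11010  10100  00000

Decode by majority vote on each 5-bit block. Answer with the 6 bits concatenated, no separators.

Block 1 (01110): 3 ones → 1
Block 2 (00000): 0 ones → 0
Block 3 (11111): 5 ones → 1
Block 4 (11010): 3 ones → 1
Block 5 (10100): 2 ones → 0
Block 6 (00000): 0 ones → 0

101100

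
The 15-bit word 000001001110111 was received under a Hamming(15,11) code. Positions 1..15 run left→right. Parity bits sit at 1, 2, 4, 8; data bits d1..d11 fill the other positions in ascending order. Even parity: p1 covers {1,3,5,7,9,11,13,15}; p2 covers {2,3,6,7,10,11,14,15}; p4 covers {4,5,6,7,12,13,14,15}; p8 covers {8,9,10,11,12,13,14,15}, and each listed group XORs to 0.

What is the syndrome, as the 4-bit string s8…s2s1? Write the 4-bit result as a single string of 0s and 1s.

s1 (pos 1,3,5,7,9,11,13,15): 0⊕0⊕0⊕0⊕1⊕1⊕1⊕1 = 0
s2 (pos 2,3,6,7,10,11,14,15): 0⊕0⊕1⊕0⊕1⊕1⊕1⊕1 = 1
s4 (pos 4,5,6,7,12,13,14,15): 0⊕0⊕1⊕0⊕0⊕1⊕1⊕1 = 0
s8 (pos 8,9,10,11,12,13,14,15): 0⊕1⊕1⊕1⊕0⊕1⊕1⊕1 = 0
Syndrome s8…s1 = 0010 → error at position 2.

0010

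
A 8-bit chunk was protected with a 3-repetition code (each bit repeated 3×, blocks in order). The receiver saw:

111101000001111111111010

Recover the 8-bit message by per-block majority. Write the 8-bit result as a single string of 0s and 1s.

11001110

Block 1 (111): 3 ones → 1
Block 2 (101): 2 ones → 1
Block 3 (000): 0 ones → 0
Block 4 (001): 1 one → 0
Block 5 (111): 3 ones → 1
Block 6 (111): 3 ones → 1
Block 7 (111): 3 ones → 1
Block 8 (010): 1 one → 0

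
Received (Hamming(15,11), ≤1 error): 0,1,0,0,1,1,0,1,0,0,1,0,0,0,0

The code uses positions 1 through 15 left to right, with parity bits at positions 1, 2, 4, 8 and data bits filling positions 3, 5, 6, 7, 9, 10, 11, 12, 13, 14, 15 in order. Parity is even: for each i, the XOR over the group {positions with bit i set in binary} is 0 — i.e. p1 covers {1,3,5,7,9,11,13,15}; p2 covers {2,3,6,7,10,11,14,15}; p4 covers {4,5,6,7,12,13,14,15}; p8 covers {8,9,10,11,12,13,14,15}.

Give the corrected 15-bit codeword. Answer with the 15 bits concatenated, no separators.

000011010010000

s1 (pos 1,3,5,7,9,11,13,15): 0⊕0⊕1⊕0⊕0⊕1⊕0⊕0 = 0
s2 (pos 2,3,6,7,10,11,14,15): 1⊕0⊕1⊕0⊕0⊕1⊕0⊕0 = 1
s4 (pos 4,5,6,7,12,13,14,15): 0⊕1⊕1⊕0⊕0⊕0⊕0⊕0 = 0
s8 (pos 8,9,10,11,12,13,14,15): 1⊕0⊕0⊕1⊕0⊕0⊕0⊕0 = 0
Syndrome s8…s1 = 0010 → error at position 2.
Flip position 2: 010011010010000 → 000011010010000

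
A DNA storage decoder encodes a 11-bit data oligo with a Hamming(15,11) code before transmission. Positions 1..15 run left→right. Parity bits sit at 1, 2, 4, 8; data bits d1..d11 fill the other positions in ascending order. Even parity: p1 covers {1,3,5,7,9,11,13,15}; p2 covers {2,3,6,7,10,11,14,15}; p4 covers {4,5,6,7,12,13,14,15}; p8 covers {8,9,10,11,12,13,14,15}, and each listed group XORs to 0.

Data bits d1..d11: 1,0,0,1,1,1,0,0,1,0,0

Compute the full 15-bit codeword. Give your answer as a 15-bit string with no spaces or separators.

Place data at non-parity positions: p1 p2 1 p4 0 0 1 p8 1 1 0 0 1 0 0
p1 (pos 1,3,5,7,9,11,13,15): XOR of data positions = 1⊕0⊕1⊕1⊕0⊕1⊕0 = 0
p2 (pos 2,3,6,7,10,11,14,15): XOR of data positions = 1⊕0⊕1⊕1⊕0⊕0⊕0 = 1
p4 (pos 4,5,6,7,12,13,14,15): XOR of data positions = 0⊕0⊕1⊕0⊕1⊕0⊕0 = 0
p8 (pos 8,9,10,11,12,13,14,15): XOR of data positions = 1⊕1⊕0⊕0⊕1⊕0⊕0 = 1
Codeword: 011000111100100

011000111100100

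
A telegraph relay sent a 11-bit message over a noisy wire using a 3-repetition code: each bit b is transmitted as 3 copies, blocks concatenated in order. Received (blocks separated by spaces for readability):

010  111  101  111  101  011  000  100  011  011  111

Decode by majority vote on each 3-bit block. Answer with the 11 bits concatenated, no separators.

Block 1 (010): 1 one → 0
Block 2 (111): 3 ones → 1
Block 3 (101): 2 ones → 1
Block 4 (111): 3 ones → 1
Block 5 (101): 2 ones → 1
Block 6 (011): 2 ones → 1
Block 7 (000): 0 ones → 0
Block 8 (100): 1 one → 0
Block 9 (011): 2 ones → 1
Block 10 (011): 2 ones → 1
Block 11 (111): 3 ones → 1

01111100111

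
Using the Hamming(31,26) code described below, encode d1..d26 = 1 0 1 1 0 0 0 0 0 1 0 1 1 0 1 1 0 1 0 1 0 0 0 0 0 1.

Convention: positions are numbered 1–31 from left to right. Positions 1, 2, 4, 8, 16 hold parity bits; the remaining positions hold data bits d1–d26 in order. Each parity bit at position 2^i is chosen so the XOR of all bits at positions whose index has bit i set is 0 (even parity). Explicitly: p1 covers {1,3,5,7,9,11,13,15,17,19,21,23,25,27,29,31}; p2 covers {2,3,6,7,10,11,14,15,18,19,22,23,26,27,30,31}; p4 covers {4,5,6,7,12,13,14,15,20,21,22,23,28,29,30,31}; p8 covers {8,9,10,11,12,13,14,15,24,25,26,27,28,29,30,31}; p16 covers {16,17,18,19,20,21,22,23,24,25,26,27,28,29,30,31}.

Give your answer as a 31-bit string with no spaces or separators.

1111011100000101110110101000001

Place data at non-parity positions: p1 p2 1 p4 0 1 1 p8 0 0 0 0 0 1 0 p16 1 1 0 1 1 0 1 0 1 0 0 0 0 0 1
p1 (pos 1,3,5,7,9,11,13,15,17,19,21,23,25,27,29,31): XOR of data positions = 1⊕0⊕1⊕0⊕0⊕0⊕0⊕1⊕0⊕1⊕1⊕1⊕0⊕0⊕1 = 1
p2 (pos 2,3,6,7,10,11,14,15,18,19,22,23,26,27,30,31): XOR of data positions = 1⊕1⊕1⊕0⊕0⊕1⊕0⊕1⊕0⊕0⊕1⊕0⊕0⊕0⊕1 = 1
p4 (pos 4,5,6,7,12,13,14,15,20,21,22,23,28,29,30,31): XOR of data positions = 0⊕1⊕1⊕0⊕0⊕1⊕0⊕1⊕1⊕0⊕1⊕0⊕0⊕0⊕1 = 1
p8 (pos 8,9,10,11,12,13,14,15,24,25,26,27,28,29,30,31): XOR of data positions = 0⊕0⊕0⊕0⊕0⊕1⊕0⊕0⊕1⊕0⊕0⊕0⊕0⊕0⊕1 = 1
p16 (pos 16,17,18,19,20,21,22,23,24,25,26,27,28,29,30,31): XOR of data positions = 1⊕1⊕0⊕1⊕1⊕0⊕1⊕0⊕1⊕0⊕0⊕0⊕0⊕0⊕1 = 1
Codeword: 1111011100000101110110101000001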